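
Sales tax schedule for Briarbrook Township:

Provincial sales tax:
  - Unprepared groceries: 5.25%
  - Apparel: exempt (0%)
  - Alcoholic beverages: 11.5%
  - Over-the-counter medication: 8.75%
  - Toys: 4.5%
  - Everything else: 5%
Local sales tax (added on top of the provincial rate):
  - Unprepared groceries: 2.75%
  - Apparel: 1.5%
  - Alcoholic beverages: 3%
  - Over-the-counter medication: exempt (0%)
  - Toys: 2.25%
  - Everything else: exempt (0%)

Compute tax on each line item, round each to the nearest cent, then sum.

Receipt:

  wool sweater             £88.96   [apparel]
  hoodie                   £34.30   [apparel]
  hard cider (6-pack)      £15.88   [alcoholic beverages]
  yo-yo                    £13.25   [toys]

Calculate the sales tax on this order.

£5.03

Wool sweater £88.96: apparel → 0% + 1.5% local = 1.5% → £1.33
Hoodie £34.30: apparel → 0% + 1.5% local = 1.5% → £0.51
Hard cider (6-pack) £15.88: alcoholic beverages → 11.5% + 3% local = 14.5% → £2.30
Yo-yo £13.25: toys → 4.5% + 2.25% local = 6.75% → £0.89
Total tax = £1.33 + £0.51 + £2.30 + £0.89 = £5.03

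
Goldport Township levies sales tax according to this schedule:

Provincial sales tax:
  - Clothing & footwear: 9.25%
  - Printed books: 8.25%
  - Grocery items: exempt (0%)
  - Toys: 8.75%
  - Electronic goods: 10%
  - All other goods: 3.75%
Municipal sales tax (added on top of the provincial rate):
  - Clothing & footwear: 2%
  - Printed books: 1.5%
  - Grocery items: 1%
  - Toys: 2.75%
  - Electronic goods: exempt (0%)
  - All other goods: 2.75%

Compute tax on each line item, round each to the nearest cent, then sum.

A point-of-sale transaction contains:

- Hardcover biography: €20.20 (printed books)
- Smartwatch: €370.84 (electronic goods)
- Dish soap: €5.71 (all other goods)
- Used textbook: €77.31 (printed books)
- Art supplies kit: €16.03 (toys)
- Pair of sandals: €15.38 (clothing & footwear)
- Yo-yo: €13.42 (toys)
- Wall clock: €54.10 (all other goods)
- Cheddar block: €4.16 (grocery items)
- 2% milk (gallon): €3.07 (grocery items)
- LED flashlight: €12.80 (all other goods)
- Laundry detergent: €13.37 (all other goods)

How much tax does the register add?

€57.36

Hardcover biography €20.20: printed books → 8.25% + 1.5% municipal = 9.75% → €1.97
Smartwatch €370.84: electronic goods → 10% + 0% municipal = 10% → €37.08
Dish soap €5.71: all other goods → 3.75% + 2.75% municipal = 6.5% → €0.37
Used textbook €77.31: printed books → 8.25% + 1.5% municipal = 9.75% → €7.54
Art supplies kit €16.03: toys → 8.75% + 2.75% municipal = 11.5% → €1.84
Pair of sandals €15.38: clothing & footwear → 9.25% + 2% municipal = 11.25% → €1.73
Yo-yo €13.42: toys → 8.75% + 2.75% municipal = 11.5% → €1.54
Wall clock €54.10: all other goods → 3.75% + 2.75% municipal = 6.5% → €3.52
Cheddar block €4.16: grocery items → 0% + 1% municipal = 1% → €0.04
2% milk (gallon) €3.07: grocery items → 0% + 1% municipal = 1% → €0.03
LED flashlight €12.80: all other goods → 3.75% + 2.75% municipal = 6.5% → €0.83
Laundry detergent €13.37: all other goods → 3.75% + 2.75% municipal = 6.5% → €0.87
Total tax = €1.97 + €37.08 + €0.37 + €7.54 + €1.84 + €1.73 + €1.54 + €3.52 + €0.04 + €0.03 + €0.83 + €0.87 = €57.36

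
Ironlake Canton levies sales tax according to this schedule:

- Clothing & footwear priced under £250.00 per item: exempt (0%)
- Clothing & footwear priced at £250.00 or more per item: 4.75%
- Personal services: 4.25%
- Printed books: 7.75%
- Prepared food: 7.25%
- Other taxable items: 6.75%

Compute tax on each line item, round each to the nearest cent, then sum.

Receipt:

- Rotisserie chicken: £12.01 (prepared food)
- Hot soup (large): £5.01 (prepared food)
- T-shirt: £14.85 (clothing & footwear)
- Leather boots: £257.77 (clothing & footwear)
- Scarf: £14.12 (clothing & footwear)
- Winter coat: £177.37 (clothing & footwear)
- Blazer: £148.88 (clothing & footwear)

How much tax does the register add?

Rotisserie chicken £12.01: prepared food → 7.25% → £0.87
Hot soup (large) £5.01: prepared food → 7.25% → £0.36
T-shirt £14.85: clothing & footwear, under £250.00 → 0% → £0.00
Leather boots £257.77: clothing & footwear, £250.00 or more → 4.75% → £12.24
Scarf £14.12: clothing & footwear, under £250.00 → 0% → £0.00
Winter coat £177.37: clothing & footwear, under £250.00 → 0% → £0.00
Blazer £148.88: clothing & footwear, under £250.00 → 0% → £0.00
Total tax = £0.87 + £0.36 + £12.24 = £13.47

£13.47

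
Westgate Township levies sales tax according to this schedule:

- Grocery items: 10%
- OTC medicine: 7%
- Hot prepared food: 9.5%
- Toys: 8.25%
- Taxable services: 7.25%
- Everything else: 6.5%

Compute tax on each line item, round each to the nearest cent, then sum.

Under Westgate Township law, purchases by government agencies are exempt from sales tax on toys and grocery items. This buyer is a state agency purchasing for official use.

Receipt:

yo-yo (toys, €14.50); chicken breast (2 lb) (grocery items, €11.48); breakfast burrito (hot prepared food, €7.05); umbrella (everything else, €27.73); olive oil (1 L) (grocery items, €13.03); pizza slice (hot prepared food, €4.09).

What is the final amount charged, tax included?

€80.74

Yo-yo €14.50: toys, buyer-exempt → 0% → €0.00
Chicken breast (2 lb) €11.48: grocery items, buyer-exempt → 0% → €0.00
Breakfast burrito €7.05: hot prepared food → 9.5% → €0.67
Umbrella €27.73: everything else → 6.5% → €1.80
Olive oil (1 L) €13.03: grocery items, buyer-exempt → 0% → €0.00
Pizza slice €4.09: hot prepared food → 9.5% → €0.39
Subtotal = €77.88; tax = €2.86; total due = €80.74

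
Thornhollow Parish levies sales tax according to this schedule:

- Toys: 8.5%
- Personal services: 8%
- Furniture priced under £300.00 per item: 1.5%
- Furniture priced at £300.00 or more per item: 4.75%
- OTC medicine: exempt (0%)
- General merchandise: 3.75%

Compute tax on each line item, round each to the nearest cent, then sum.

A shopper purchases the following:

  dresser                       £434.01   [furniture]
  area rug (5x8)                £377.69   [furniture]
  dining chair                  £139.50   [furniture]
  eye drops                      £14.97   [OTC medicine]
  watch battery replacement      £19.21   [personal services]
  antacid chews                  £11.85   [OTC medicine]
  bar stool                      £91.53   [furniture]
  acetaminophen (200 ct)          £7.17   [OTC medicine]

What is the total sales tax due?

Dresser £434.01: furniture, £300.00 or more → 4.75% → £20.62
Area rug (5x8) £377.69: furniture, £300.00 or more → 4.75% → £17.94
Dining chair £139.50: furniture, under £300.00 → 1.5% → £2.09
Eye drops £14.97: OTC medicine → 0% → £0.00
Watch battery replacement £19.21: personal services → 8% → £1.54
Antacid chews £11.85: OTC medicine → 0% → £0.00
Bar stool £91.53: furniture, under £300.00 → 1.5% → £1.37
Acetaminophen (200 ct) £7.17: OTC medicine → 0% → £0.00
Total tax = £20.62 + £17.94 + £2.09 + £1.54 + £1.37 = £43.56

£43.56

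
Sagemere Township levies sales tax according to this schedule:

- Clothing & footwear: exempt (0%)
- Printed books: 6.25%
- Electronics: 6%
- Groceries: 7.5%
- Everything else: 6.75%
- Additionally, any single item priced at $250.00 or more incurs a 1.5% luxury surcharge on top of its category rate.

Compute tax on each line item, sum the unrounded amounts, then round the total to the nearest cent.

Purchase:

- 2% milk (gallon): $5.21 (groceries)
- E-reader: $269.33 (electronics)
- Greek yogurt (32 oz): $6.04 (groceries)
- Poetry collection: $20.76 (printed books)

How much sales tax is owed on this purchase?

2% milk (gallon) $5.21: groceries → 7.5% → $0.39075
E-reader $269.33: electronics → 6% + 1.5% surcharge = 7.5% → $20.19975
Greek yogurt (32 oz) $6.04: groceries → 7.5% → $0.453
Poetry collection $20.76: printed books → 6.25% → $1.2975
Unrounded tax sum = $22.341 → $22.34

$22.34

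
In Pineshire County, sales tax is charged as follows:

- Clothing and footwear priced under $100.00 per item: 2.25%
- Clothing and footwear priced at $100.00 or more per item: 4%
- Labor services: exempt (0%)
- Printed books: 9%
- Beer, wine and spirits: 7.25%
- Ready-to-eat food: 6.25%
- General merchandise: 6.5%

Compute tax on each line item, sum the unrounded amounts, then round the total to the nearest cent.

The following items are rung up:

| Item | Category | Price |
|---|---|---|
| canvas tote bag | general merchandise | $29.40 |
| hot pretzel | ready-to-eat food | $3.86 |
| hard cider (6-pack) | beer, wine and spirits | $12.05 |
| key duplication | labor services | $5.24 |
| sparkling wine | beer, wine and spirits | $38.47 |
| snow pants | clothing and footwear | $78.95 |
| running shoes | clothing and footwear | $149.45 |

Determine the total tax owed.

$13.57

Canvas tote bag $29.40: general merchandise → 6.5% → $1.911
Hot pretzel $3.86: ready-to-eat food → 6.25% → $0.24125
Hard cider (6-pack) $12.05: beer, wine and spirits → 7.25% → $0.873625
Key duplication $5.24: labor services → 0% → $0.00
Sparkling wine $38.47: beer, wine and spirits → 7.25% → $2.789075
Snow pants $78.95: clothing and footwear, under $100.00 → 2.25% → $1.776375
Running shoes $149.45: clothing and footwear, $100.00 or more → 4% → $5.978
Unrounded tax sum = $13.569325 → $13.57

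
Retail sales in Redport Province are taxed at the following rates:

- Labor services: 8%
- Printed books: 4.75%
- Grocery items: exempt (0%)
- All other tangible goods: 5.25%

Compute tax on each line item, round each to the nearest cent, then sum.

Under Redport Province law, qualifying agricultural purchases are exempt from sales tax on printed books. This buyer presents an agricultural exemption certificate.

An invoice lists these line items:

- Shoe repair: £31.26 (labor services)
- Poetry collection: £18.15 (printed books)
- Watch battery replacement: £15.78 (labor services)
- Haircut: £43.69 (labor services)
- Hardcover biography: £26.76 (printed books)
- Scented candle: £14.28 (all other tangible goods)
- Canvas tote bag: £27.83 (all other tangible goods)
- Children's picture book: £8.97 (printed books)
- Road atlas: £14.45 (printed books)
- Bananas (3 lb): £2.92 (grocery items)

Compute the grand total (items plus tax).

Shoe repair £31.26: labor services → 8% → £2.50
Poetry collection £18.15: printed books, buyer-exempt → 0% → £0.00
Watch battery replacement £15.78: labor services → 8% → £1.26
Haircut £43.69: labor services → 8% → £3.50
Hardcover biography £26.76: printed books, buyer-exempt → 0% → £0.00
Scented candle £14.28: all other tangible goods → 5.25% → £0.75
Canvas tote bag £27.83: all other tangible goods → 5.25% → £1.46
Children's picture book £8.97: printed books, buyer-exempt → 0% → £0.00
Road atlas £14.45: printed books, buyer-exempt → 0% → £0.00
Bananas (3 lb) £2.92: grocery items → 0% → £0.00
Subtotal = £204.09; tax = £9.47; total due = £213.56

£213.56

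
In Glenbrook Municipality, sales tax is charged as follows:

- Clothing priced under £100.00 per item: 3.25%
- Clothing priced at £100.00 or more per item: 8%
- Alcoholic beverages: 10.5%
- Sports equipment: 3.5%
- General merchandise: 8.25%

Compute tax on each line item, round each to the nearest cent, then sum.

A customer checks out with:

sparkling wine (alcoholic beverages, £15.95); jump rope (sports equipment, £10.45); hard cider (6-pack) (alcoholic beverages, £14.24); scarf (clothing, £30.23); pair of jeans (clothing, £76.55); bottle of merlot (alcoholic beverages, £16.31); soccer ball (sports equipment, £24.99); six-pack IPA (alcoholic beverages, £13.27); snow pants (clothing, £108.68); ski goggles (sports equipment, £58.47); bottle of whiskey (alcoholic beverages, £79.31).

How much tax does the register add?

Sparkling wine £15.95: alcoholic beverages → 10.5% → £1.67
Jump rope £10.45: sports equipment → 3.5% → £0.37
Hard cider (6-pack) £14.24: alcoholic beverages → 10.5% → £1.50
Scarf £30.23: clothing, under £100.00 → 3.25% → £0.98
Pair of jeans £76.55: clothing, under £100.00 → 3.25% → £2.49
Bottle of merlot £16.31: alcoholic beverages → 10.5% → £1.71
Soccer ball £24.99: sports equipment → 3.5% → £0.87
Six-pack IPA £13.27: alcoholic beverages → 10.5% → £1.39
Snow pants £108.68: clothing, £100.00 or more → 8% → £8.69
Ski goggles £58.47: sports equipment → 3.5% → £2.05
Bottle of whiskey £79.31: alcoholic beverages → 10.5% → £8.33
Total tax = £1.67 + £0.37 + £1.50 + £0.98 + £2.49 + £1.71 + £0.87 + £1.39 + £8.69 + £2.05 + £8.33 = £30.05

£30.05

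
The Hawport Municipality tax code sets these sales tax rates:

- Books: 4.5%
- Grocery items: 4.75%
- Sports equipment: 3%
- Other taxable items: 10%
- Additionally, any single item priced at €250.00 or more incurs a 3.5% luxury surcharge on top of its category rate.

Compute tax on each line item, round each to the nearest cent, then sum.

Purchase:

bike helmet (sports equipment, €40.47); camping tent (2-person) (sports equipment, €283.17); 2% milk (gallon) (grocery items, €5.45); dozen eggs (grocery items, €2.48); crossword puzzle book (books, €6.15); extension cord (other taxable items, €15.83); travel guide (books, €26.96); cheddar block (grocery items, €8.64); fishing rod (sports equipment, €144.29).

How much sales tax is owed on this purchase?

Bike helmet €40.47: sports equipment → 3% → €1.21
Camping tent (2-person) €283.17: sports equipment → 3% + 3.5% surcharge = 6.5% → €18.41
2% milk (gallon) €5.45: grocery items → 4.75% → €0.26
Dozen eggs €2.48: grocery items → 4.75% → €0.12
Crossword puzzle book €6.15: books → 4.5% → €0.28
Extension cord €15.83: other taxable items → 10% → €1.58
Travel guide €26.96: books → 4.5% → €1.21
Cheddar block €8.64: grocery items → 4.75% → €0.41
Fishing rod €144.29: sports equipment → 3% → €4.33
Total tax = €1.21 + €18.41 + €0.26 + €0.12 + €0.28 + €1.58 + €1.21 + €0.41 + €4.33 = €27.81

€27.81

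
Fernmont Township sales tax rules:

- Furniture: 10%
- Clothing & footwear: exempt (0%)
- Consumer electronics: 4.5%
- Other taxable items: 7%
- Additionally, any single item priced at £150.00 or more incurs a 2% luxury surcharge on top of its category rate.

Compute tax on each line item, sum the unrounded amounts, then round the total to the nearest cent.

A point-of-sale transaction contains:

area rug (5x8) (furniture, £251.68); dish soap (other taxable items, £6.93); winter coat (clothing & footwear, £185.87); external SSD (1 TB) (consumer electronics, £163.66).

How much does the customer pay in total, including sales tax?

£653.18

Area rug (5x8) £251.68: furniture → 10% + 2% surcharge = 12% → £30.2016
Dish soap £6.93: other taxable items → 7% → £0.4851
Winter coat £185.87: clothing & footwear → 0% + 2% surcharge = 2% → £3.7174
External SSD (1 TB) £163.66: consumer electronics → 4.5% + 2% surcharge = 6.5% → £10.6379
Subtotal = £608.14; unrounded tax = £45.042 → £45.04; total due = £653.18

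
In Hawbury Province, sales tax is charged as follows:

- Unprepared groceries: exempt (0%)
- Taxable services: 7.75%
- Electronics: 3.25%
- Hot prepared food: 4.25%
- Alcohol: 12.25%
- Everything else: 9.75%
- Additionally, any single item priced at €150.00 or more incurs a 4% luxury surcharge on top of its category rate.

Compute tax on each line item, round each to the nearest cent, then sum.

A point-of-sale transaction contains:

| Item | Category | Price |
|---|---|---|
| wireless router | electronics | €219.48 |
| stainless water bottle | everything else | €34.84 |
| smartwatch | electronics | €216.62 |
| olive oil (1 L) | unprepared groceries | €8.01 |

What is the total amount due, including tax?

Wireless router €219.48: electronics → 3.25% + 4% surcharge = 7.25% → €15.91
Stainless water bottle €34.84: everything else → 9.75% → €3.40
Smartwatch €216.62: electronics → 3.25% + 4% surcharge = 7.25% → €15.70
Olive oil (1 L) €8.01: unprepared groceries → 0% → €0.00
Subtotal = €478.95; tax = €35.01; total due = €513.96

€513.96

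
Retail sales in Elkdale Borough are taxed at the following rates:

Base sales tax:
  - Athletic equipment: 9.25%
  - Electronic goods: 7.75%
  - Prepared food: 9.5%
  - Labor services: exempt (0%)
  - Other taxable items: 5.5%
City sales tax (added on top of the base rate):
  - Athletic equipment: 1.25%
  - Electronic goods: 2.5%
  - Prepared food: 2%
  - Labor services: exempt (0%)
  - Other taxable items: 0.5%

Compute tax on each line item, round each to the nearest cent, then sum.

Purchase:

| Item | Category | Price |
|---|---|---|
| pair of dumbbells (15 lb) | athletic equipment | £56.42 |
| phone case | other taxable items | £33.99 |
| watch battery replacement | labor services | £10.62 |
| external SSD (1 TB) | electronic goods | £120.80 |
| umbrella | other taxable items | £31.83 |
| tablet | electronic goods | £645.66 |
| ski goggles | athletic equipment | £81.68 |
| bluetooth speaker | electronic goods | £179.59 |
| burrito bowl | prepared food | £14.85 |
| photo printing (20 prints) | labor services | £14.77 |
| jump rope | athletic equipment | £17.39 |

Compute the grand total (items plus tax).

Pair of dumbbells (15 lb) £56.42: athletic equipment → 9.25% + 1.25% city = 10.5% → £5.92
Phone case £33.99: other taxable items → 5.5% + 0.5% city = 6% → £2.04
Watch battery replacement £10.62: labor services → 0% + 0% city = 0% → £0.00
External SSD (1 TB) £120.80: electronic goods → 7.75% + 2.5% city = 10.25% → £12.38
Umbrella £31.83: other taxable items → 5.5% + 0.5% city = 6% → £1.91
Tablet £645.66: electronic goods → 7.75% + 2.5% city = 10.25% → £66.18
Ski goggles £81.68: athletic equipment → 9.25% + 1.25% city = 10.5% → £8.58
Bluetooth speaker £179.59: electronic goods → 7.75% + 2.5% city = 10.25% → £18.41
Burrito bowl £14.85: prepared food → 9.5% + 2% city = 11.5% → £1.71
Photo printing (20 prints) £14.77: labor services → 0% + 0% city = 0% → £0.00
Jump rope £17.39: athletic equipment → 9.25% + 1.25% city = 10.5% → £1.83
Subtotal = £1207.60; tax = £118.96; total due = £1326.56

£1326.56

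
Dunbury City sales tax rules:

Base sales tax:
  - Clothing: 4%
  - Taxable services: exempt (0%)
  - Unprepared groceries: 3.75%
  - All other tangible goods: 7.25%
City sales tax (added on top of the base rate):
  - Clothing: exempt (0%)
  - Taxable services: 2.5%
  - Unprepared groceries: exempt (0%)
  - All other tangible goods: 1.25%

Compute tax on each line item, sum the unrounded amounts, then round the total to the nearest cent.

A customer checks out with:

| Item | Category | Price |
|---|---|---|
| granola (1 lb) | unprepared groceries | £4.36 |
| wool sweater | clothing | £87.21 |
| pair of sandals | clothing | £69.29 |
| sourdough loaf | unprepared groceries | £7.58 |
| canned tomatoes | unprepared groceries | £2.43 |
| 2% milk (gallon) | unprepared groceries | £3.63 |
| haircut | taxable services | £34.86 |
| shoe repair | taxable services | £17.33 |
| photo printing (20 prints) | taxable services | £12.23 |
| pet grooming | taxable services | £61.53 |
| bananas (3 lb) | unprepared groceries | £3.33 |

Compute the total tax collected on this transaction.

Granola (1 lb) £4.36: unprepared groceries → 3.75% + 0% city = 3.75% → £0.1635
Wool sweater £87.21: clothing → 4% + 0% city = 4% → £3.4884
Pair of sandals £69.29: clothing → 4% + 0% city = 4% → £2.7716
Sourdough loaf £7.58: unprepared groceries → 3.75% + 0% city = 3.75% → £0.28425
Canned tomatoes £2.43: unprepared groceries → 3.75% + 0% city = 3.75% → £0.091125
2% milk (gallon) £3.63: unprepared groceries → 3.75% + 0% city = 3.75% → £0.136125
Haircut £34.86: taxable services → 0% + 2.5% city = 2.5% → £0.8715
Shoe repair £17.33: taxable services → 0% + 2.5% city = 2.5% → £0.43325
Photo printing (20 prints) £12.23: taxable services → 0% + 2.5% city = 2.5% → £0.30575
Pet grooming £61.53: taxable services → 0% + 2.5% city = 2.5% → £1.53825
Bananas (3 lb) £3.33: unprepared groceries → 3.75% + 0% city = 3.75% → £0.124875
Unrounded tax sum = £10.208625 → £10.21

£10.21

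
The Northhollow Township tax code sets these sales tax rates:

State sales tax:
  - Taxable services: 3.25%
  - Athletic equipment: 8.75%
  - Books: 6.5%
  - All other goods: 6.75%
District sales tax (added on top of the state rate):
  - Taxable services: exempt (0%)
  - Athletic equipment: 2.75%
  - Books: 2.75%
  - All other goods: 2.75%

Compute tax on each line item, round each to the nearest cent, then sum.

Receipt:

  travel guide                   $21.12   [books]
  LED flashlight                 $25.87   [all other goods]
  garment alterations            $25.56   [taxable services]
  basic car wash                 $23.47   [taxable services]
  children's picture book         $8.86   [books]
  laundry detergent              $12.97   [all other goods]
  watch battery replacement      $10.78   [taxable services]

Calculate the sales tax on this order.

$8.40

Travel guide $21.12: books → 6.5% + 2.75% district = 9.25% → $1.95
LED flashlight $25.87: all other goods → 6.75% + 2.75% district = 9.5% → $2.46
Garment alterations $25.56: taxable services → 3.25% + 0% district = 3.25% → $0.83
Basic car wash $23.47: taxable services → 3.25% + 0% district = 3.25% → $0.76
Children's picture book $8.86: books → 6.5% + 2.75% district = 9.25% → $0.82
Laundry detergent $12.97: all other goods → 6.75% + 2.75% district = 9.5% → $1.23
Watch battery replacement $10.78: taxable services → 3.25% + 0% district = 3.25% → $0.35
Total tax = $1.95 + $2.46 + $0.83 + $0.76 + $0.82 + $1.23 + $0.35 = $8.40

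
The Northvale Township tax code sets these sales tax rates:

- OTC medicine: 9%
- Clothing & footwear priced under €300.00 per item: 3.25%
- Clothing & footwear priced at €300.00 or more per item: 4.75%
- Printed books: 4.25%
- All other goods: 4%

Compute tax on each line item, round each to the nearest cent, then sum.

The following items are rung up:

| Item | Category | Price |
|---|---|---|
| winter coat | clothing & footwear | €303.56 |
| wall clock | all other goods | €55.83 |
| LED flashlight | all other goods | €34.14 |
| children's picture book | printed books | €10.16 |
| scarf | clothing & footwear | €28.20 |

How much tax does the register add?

€19.37

Winter coat €303.56: clothing & footwear, €300.00 or more → 4.75% → €14.42
Wall clock €55.83: all other goods → 4% → €2.23
LED flashlight €34.14: all other goods → 4% → €1.37
Children's picture book €10.16: printed books → 4.25% → €0.43
Scarf €28.20: clothing & footwear, under €300.00 → 3.25% → €0.92
Total tax = €14.42 + €2.23 + €1.37 + €0.43 + €0.92 = €19.37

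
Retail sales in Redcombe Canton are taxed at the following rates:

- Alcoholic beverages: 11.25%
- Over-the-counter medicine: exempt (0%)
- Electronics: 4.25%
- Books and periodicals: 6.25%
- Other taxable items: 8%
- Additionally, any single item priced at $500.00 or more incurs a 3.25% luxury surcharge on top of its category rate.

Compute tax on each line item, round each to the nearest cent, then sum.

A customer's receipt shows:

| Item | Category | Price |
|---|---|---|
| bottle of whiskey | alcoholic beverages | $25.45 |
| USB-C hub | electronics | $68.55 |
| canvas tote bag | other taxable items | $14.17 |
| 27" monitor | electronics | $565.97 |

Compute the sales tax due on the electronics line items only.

USB-C hub $68.55: electronics → 4.25% → $2.91
27" monitor $565.97: electronics → 4.25% + 3.25% surcharge = 7.5% → $42.45
Tax on electronics = $2.91 + $42.45 = $45.36

$45.36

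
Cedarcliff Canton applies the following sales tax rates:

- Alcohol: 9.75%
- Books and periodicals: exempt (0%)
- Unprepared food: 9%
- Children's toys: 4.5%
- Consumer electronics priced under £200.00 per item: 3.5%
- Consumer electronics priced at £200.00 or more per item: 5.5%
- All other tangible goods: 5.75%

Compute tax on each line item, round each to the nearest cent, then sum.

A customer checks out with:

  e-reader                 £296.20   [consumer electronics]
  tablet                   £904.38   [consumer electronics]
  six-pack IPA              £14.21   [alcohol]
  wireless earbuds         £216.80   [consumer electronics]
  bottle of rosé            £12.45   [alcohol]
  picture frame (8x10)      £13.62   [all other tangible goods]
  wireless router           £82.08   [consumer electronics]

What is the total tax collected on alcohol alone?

Six-pack IPA £14.21: alcohol → 9.75% → £1.39
Bottle of rosé £12.45: alcohol → 9.75% → £1.21
Tax on alcohol = £1.39 + £1.21 = £2.60

£2.60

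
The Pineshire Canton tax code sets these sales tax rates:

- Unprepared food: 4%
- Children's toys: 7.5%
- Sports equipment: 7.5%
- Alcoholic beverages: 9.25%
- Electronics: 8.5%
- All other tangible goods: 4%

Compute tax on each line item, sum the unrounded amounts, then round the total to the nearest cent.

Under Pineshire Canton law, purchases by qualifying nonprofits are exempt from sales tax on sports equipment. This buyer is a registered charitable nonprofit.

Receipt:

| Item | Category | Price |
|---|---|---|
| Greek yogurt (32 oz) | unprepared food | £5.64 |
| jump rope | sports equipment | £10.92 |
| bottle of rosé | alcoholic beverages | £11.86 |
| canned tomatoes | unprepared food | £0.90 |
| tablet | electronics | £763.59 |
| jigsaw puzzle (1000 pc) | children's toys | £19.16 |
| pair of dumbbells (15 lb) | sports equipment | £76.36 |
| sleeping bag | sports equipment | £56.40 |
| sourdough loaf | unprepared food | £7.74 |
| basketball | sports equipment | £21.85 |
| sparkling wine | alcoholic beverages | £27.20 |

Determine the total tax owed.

Greek yogurt (32 oz) £5.64: unprepared food → 4% → £0.2256
Jump rope £10.92: sports equipment, buyer-exempt → 0% → £0.00
Bottle of rosé £11.86: alcoholic beverages → 9.25% → £1.09705
Canned tomatoes £0.90: unprepared food → 4% → £0.036
Tablet £763.59: electronics → 8.5% → £64.90515
Jigsaw puzzle (1000 pc) £19.16: children's toys → 7.5% → £1.437
Pair of dumbbells (15 lb) £76.36: sports equipment, buyer-exempt → 0% → £0.00
Sleeping bag £56.40: sports equipment, buyer-exempt → 0% → £0.00
Sourdough loaf £7.74: unprepared food → 4% → £0.3096
Basketball £21.85: sports equipment, buyer-exempt → 0% → £0.00
Sparkling wine £27.20: alcoholic beverages → 9.25% → £2.516
Unrounded tax sum = £70.5264 → £70.53

£70.53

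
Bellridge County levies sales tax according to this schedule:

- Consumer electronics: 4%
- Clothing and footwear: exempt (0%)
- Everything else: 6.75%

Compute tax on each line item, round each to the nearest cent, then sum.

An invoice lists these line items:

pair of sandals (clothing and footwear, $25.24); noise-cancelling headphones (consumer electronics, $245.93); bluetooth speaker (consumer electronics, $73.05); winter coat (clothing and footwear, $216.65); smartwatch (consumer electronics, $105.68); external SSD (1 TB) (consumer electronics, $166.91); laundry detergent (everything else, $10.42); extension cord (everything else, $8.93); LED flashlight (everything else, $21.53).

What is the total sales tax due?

Pair of sandals $25.24: clothing and footwear → 0% → $0.00
Noise-cancelling headphones $245.93: consumer electronics → 4% → $9.84
Bluetooth speaker $73.05: consumer electronics → 4% → $2.92
Winter coat $216.65: clothing and footwear → 0% → $0.00
Smartwatch $105.68: consumer electronics → 4% → $4.23
External SSD (1 TB) $166.91: consumer electronics → 4% → $6.68
Laundry detergent $10.42: everything else → 6.75% → $0.70
Extension cord $8.93: everything else → 6.75% → $0.60
LED flashlight $21.53: everything else → 6.75% → $1.45
Total tax = $9.84 + $2.92 + $4.23 + $6.68 + $0.70 + $0.60 + $1.45 = $26.42

$26.42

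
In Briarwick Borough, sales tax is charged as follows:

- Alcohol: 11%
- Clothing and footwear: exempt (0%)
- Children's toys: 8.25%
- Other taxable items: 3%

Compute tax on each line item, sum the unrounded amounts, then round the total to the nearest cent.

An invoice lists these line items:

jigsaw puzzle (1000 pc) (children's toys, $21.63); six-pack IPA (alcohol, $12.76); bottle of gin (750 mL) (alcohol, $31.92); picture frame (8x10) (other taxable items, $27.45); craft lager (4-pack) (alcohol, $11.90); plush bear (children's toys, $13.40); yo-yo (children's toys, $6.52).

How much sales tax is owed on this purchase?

$10.48

Jigsaw puzzle (1000 pc) $21.63: children's toys → 8.25% → $1.784475
Six-pack IPA $12.76: alcohol → 11% → $1.4036
Bottle of gin (750 mL) $31.92: alcohol → 11% → $3.5112
Picture frame (8x10) $27.45: other taxable items → 3% → $0.8235
Craft lager (4-pack) $11.90: alcohol → 11% → $1.309
Plush bear $13.40: children's toys → 8.25% → $1.1055
Yo-yo $6.52: children's toys → 8.25% → $0.5379
Unrounded tax sum = $10.475175 → $10.48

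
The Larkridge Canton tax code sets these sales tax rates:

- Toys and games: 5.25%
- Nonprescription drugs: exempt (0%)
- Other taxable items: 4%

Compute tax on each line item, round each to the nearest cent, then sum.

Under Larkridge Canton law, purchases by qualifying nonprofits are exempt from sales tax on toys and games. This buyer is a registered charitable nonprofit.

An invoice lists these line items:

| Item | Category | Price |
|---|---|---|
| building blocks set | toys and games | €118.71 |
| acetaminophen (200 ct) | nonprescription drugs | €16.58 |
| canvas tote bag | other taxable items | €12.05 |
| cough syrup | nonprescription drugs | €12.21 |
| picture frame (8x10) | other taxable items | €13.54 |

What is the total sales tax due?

Building blocks set €118.71: toys and games, buyer-exempt → 0% → €0.00
Acetaminophen (200 ct) €16.58: nonprescription drugs → 0% → €0.00
Canvas tote bag €12.05: other taxable items → 4% → €0.48
Cough syrup €12.21: nonprescription drugs → 0% → €0.00
Picture frame (8x10) €13.54: other taxable items → 4% → €0.54
Total tax = €0.48 + €0.54 = €1.02

€1.02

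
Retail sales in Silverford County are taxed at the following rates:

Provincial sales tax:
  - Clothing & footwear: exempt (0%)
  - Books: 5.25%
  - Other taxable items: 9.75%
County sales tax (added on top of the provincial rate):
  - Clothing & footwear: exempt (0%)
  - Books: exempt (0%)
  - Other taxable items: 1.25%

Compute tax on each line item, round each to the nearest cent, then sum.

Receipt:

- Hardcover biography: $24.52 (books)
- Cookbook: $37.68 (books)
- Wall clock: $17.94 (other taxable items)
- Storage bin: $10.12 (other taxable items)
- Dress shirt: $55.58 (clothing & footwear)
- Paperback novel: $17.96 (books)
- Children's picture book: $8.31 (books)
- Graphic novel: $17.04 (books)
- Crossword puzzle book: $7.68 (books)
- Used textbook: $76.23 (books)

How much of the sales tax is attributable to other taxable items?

$3.08

Wall clock $17.94: other taxable items → 9.75% + 1.25% county = 11% → $1.97
Storage bin $10.12: other taxable items → 9.75% + 1.25% county = 11% → $1.11
Tax on other taxable items = $1.97 + $1.11 = $3.08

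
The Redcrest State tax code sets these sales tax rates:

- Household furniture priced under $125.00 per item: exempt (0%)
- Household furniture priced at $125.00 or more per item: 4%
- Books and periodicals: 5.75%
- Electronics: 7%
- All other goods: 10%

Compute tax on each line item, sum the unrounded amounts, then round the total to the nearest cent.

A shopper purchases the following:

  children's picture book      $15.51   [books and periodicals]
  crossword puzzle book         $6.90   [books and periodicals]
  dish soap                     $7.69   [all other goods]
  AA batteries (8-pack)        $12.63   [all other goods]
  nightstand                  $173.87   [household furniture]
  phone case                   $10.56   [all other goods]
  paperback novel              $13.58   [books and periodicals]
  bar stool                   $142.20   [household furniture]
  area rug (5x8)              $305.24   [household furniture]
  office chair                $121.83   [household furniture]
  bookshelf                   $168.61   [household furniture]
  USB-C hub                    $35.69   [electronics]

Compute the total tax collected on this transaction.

$39.25

Children's picture book $15.51: books and periodicals → 5.75% → $0.891825
Crossword puzzle book $6.90: books and periodicals → 5.75% → $0.39675
Dish soap $7.69: all other goods → 10% → $0.769
AA batteries (8-pack) $12.63: all other goods → 10% → $1.263
Nightstand $173.87: household furniture, $125.00 or more → 4% → $6.9548
Phone case $10.56: all other goods → 10% → $1.056
Paperback novel $13.58: books and periodicals → 5.75% → $0.78085
Bar stool $142.20: household furniture, $125.00 or more → 4% → $5.688
Area rug (5x8) $305.24: household furniture, $125.00 or more → 4% → $12.2096
Office chair $121.83: household furniture, under $125.00 → 0% → $0.00
Bookshelf $168.61: household furniture, $125.00 or more → 4% → $6.7444
USB-C hub $35.69: electronics → 7% → $2.4983
Unrounded tax sum = $39.252525 → $39.25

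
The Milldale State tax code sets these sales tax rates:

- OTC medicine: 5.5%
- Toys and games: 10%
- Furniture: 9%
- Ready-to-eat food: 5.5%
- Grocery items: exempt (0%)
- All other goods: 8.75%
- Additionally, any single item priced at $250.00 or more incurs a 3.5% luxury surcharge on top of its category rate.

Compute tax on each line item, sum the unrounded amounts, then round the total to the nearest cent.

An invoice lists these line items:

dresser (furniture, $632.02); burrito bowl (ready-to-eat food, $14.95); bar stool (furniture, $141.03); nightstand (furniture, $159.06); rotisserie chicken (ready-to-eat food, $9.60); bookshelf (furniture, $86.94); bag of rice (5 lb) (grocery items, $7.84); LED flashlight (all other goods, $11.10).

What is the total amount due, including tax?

$1178.70

Dresser $632.02: furniture → 9% + 3.5% surcharge = 12.5% → $79.0025
Burrito bowl $14.95: ready-to-eat food → 5.5% → $0.82225
Bar stool $141.03: furniture → 9% → $12.6927
Nightstand $159.06: furniture → 9% → $14.3154
Rotisserie chicken $9.60: ready-to-eat food → 5.5% → $0.528
Bookshelf $86.94: furniture → 9% → $7.8246
Bag of rice (5 lb) $7.84: grocery items → 0% → $0.00
LED flashlight $11.10: all other goods → 8.75% → $0.97125
Subtotal = $1062.54; unrounded tax = $116.1567 → $116.16; total due = $1178.70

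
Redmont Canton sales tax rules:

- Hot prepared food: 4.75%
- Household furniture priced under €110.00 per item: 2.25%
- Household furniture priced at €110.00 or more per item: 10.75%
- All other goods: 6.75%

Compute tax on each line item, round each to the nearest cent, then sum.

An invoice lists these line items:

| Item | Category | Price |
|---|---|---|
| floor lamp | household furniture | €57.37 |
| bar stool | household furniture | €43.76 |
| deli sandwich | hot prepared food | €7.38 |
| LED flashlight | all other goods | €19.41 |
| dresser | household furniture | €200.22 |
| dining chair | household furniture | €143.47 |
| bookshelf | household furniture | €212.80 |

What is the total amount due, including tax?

€748.16

Floor lamp €57.37: household furniture, under €110.00 → 2.25% → €1.29
Bar stool €43.76: household furniture, under €110.00 → 2.25% → €0.98
Deli sandwich €7.38: hot prepared food → 4.75% → €0.35
LED flashlight €19.41: all other goods → 6.75% → €1.31
Dresser €200.22: household furniture, €110.00 or more → 10.75% → €21.52
Dining chair €143.47: household furniture, €110.00 or more → 10.75% → €15.42
Bookshelf €212.80: household furniture, €110.00 or more → 10.75% → €22.88
Subtotal = €684.41; tax = €63.75; total due = €748.16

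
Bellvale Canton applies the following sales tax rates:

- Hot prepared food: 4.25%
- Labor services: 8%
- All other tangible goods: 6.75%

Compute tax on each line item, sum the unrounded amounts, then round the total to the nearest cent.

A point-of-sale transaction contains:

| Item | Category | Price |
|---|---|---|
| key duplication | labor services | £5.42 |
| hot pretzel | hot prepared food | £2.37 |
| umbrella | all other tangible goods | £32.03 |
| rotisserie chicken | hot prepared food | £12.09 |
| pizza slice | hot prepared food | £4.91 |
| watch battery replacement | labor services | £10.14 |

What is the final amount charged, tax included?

£71.19

Key duplication £5.42: labor services → 8% → £0.4336
Hot pretzel £2.37: hot prepared food → 4.25% → £0.100725
Umbrella £32.03: all other tangible goods → 6.75% → £2.162025
Rotisserie chicken £12.09: hot prepared food → 4.25% → £0.513825
Pizza slice £4.91: hot prepared food → 4.25% → £0.208675
Watch battery replacement £10.14: labor services → 8% → £0.8112
Subtotal = £66.96; unrounded tax = £4.23005 → £4.23; total due = £71.19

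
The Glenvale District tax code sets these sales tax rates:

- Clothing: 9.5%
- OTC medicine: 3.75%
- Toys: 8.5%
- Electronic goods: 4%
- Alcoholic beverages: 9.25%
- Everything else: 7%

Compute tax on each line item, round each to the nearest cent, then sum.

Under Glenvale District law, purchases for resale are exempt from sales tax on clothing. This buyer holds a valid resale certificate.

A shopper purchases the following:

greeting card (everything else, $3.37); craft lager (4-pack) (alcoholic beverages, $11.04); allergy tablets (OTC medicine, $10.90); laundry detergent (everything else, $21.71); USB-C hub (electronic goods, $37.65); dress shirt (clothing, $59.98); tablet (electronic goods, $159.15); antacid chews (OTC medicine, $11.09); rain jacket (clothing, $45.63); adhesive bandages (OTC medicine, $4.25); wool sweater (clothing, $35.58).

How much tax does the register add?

Greeting card $3.37: everything else → 7% → $0.24
Craft lager (4-pack) $11.04: alcoholic beverages → 9.25% → $1.02
Allergy tablets $10.90: OTC medicine → 3.75% → $0.41
Laundry detergent $21.71: everything else → 7% → $1.52
USB-C hub $37.65: electronic goods → 4% → $1.51
Dress shirt $59.98: clothing, buyer-exempt → 0% → $0.00
Tablet $159.15: electronic goods → 4% → $6.37
Antacid chews $11.09: OTC medicine → 3.75% → $0.42
Rain jacket $45.63: clothing, buyer-exempt → 0% → $0.00
Adhesive bandages $4.25: OTC medicine → 3.75% → $0.16
Wool sweater $35.58: clothing, buyer-exempt → 0% → $0.00
Total tax = $0.24 + $1.02 + $0.41 + $1.52 + $1.51 + $6.37 + $0.42 + $0.16 = $11.65

$11.65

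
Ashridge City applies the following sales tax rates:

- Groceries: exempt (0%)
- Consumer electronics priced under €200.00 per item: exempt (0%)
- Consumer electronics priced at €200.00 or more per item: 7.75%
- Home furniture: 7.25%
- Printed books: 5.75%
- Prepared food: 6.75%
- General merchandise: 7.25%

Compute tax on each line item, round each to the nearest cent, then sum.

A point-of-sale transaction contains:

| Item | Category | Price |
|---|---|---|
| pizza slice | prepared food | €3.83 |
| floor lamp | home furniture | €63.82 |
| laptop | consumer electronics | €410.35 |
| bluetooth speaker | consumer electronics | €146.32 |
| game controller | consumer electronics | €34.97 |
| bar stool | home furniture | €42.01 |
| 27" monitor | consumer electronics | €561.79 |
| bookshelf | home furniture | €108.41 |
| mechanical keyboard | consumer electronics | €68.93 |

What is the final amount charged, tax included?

€1531.57

Pizza slice €3.83: prepared food → 6.75% → €0.26
Floor lamp €63.82: home furniture → 7.25% → €4.63
Laptop €410.35: consumer electronics, €200.00 or more → 7.75% → €31.80
Bluetooth speaker €146.32: consumer electronics, under €200.00 → 0% → €0.00
Game controller €34.97: consumer electronics, under €200.00 → 0% → €0.00
Bar stool €42.01: home furniture → 7.25% → €3.05
27" monitor €561.79: consumer electronics, €200.00 or more → 7.75% → €43.54
Bookshelf €108.41: home furniture → 7.25% → €7.86
Mechanical keyboard €68.93: consumer electronics, under €200.00 → 0% → €0.00
Subtotal = €1440.43; tax = €91.14; total due = €1531.57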